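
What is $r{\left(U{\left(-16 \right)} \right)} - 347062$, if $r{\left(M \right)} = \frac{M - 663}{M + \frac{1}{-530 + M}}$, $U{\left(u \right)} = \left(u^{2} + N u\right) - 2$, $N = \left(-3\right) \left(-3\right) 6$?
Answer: $- \frac{241345810642}{695401} \approx -3.4706 \cdot 10^{5}$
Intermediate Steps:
$N = 54$ ($N = 9 \cdot 6 = 54$)
$U{\left(u \right)} = -2 + u^{2} + 54 u$ ($U{\left(u \right)} = \left(u^{2} + 54 u\right) - 2 = -2 + u^{2} + 54 u$)
$r{\left(M \right)} = \frac{-663 + M}{M + \frac{1}{-530 + M}}$
$r{\left(U{\left(-16 \right)} \right)} - 347062 = \frac{351390 + \left(-2 + \left(-16\right)^{2} + 54 \left(-16\right)\right)^{2} - 1193 \left(-2 + \left(-16\right)^{2} + 54 \left(-16\right)\right)}{1 + \left(-2 + \left(-16\right)^{2} + 54 \left(-16\right)\right)^{2} - 530 \left(-2 + \left(-16\right)^{2} + 54 \left(-16\right)\right)} - 347062 = \frac{351390 + \left(-2 + 256 - 864\right)^{2} - 1193 \left(-2 + 256 - 864\right)}{1 + \left(-2 + 256 - 864\right)^{2} - 530 \left(-2 + 256 - 864\right)} - 347062 = \frac{351390 + \left(-610\right)^{2} - -727730}{1 + \left(-610\right)^{2} - -323300} - 347062 = \frac{351390 + 372100 + 727730}{1 + 372100 + 323300} - 347062 = \frac{1}{695401} \cdot 1451220 - 347062 = \frac{1451220}{695401} - 347062 = - \frac{241345810642}{695401}$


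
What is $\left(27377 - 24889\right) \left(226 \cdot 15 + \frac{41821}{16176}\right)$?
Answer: $\frac{17067201371}{2022} \approx 8.4408 \cdot 10^{6}$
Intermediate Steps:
$\left(27377 - 24889\right) \left(226 \cdot 15 + \frac{41821}{16176}\right) = 2488 \left(3390 + 41821 \cdot \frac{1}{16176}\right) = 2488 \left(3390 + \frac{41821}{16176}\right) = 2488 \cdot \frac{54878461}{16176} = \frac{17067201371}{2022}$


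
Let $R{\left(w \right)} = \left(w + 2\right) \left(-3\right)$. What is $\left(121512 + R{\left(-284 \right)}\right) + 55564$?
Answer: $177922$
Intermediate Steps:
$R{\left(w \right)} = -6 - 3 w$ ($R{\left(w \right)} = \left(2 + w\right) \left(-3\right) = -6 - 3 w$)
$\left(121512 + R{\left(-284 \right)}\right) + 55564 = \left(121512 - -846\right) + 55564 = \left(121512 + \left(-6 + 852\right)\right) + 55564 = \left(121512 + 846\right) + 55564 = 122358 + 55564 = 177922$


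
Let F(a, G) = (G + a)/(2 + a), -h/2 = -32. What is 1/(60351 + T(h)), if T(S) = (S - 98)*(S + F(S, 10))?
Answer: 33/1918517 ≈ 1.7201e-5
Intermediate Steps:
h = 64 (h = -2*(-32) = 64)
F(a, G) = (G + a)/(2 + a)
T(S) = (-98 + S)*(S + (10 + S)/(2 + S)) (T(S) = (S - 98)*(S + (10 + S)/(2 + S)) = (-98 + S)*(S + (10 + S)/(2 + S)))
1/(60351 + T(h)) = 1/(60351 + (-980 + 64**3 - 284*64 - 95*64**2)/(2 + 64)) = 1/(60351 + (-980 + 262144 - 18176 - 95*4096)/66) = 1/(60351 + (-980 + 262144 - 18176 - 389120)/66) = 1/(60351 + (1/66)*(-146132)) = 1/(60351 - 73066/33) = 1/(1918517/33) = 33/1918517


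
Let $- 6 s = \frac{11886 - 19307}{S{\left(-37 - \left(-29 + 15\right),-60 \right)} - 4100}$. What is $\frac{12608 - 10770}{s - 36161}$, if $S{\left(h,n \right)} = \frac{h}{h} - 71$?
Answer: $- \frac{45986760}{904755641} \approx -0.050828$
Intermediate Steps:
$S{\left(h,n \right)} = -70$ ($S{\left(h,n \right)} = 1 - 71 = -70$)
$s = - \frac{7421}{25020}$ ($s = - \frac{\left(11886 - 19307\right) \frac{1}{-70 - 4100}}{6} = - \frac{\left(-7421\right) \frac{1}{-4170}}{6} = - \frac{\left(-7421\right) \left(- \frac{1}{4170}\right)}{6} = \left(- \frac{1}{6}\right) \frac{7421}{4170} = - \frac{7421}{25020} \approx -0.2966$)
$\frac{12608 - 10770}{s - 36161} = \frac{12608 - 10770}{- \frac{7421}{25020} - 36161} = \frac{1838}{- \frac{904755641}{25020}} = 1838 \left(- \frac{25020}{904755641}\right) = - \frac{45986760}{904755641}$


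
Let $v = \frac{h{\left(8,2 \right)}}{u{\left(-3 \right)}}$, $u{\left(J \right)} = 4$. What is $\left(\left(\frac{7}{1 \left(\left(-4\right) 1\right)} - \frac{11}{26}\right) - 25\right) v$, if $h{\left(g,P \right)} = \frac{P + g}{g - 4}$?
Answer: $- \frac{7065}{416} \approx -16.983$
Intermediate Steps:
$h{\left(g,P \right)} = \frac{P + g}{-4 + g}$
$v = \frac{5}{8}$ ($v = \frac{\frac{1}{-4 + 8} \left(2 + 8\right)}{4} = \frac{1}{4} \cdot 10 \cdot \frac{1}{4} = \frac{5}{2} \cdot \frac{1}{4} = \frac{5}{8} \approx 0.625$)
$\left(\left(\frac{7}{1 \left(\left(-4\right) 1\right)} - \frac{11}{26}\right) - 25\right) v = \left(\left(\frac{7}{1 \left(\left(-4\right) 1\right)} - \frac{11}{26}\right) - 25\right) \frac{5}{8} = \left(\left(\frac{7}{1 \left(-4\right)} - \frac{11}{26}\right) - 25\right) \frac{5}{8} = \left(\left(\frac{7}{-4} - \frac{11}{26}\right) - 25\right) \frac{5}{8} = \left(\left(7 \left(- \frac{1}{4}\right) - \frac{11}{26}\right) - 25\right) \frac{5}{8} = \left(\left(- \frac{7}{4} - \frac{11}{26}\right) - 25\right) \frac{5}{8} = \left(- \frac{113}{52} - 25\right) \frac{5}{8} = \left(- \frac{1413}{52}\right) \frac{5}{8} = - \frac{7065}{416}$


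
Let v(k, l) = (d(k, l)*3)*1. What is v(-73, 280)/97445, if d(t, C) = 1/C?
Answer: 3/27284600 ≈ 1.0995e-7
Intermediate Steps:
v(k, l) = 3/l (v(k, l) = (3/l)*1 = 3/l)
v(-73, 280)/97445 = (3/280)/97445 = (3*(1/280))*(1/97445) = (3/280)*(1/97445) = 3/27284600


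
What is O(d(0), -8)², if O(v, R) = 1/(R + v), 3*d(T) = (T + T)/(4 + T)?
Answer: 1/64 ≈ 0.015625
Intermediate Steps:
d(T) = 2*T/(3*(4 + T)) (d(T) = ((T + T)/(4 + T))/3 = ((2*T)/(4 + T))/3 = (2*T/(4 + T))/3 = 2*T/(3*(4 + T)))
O(d(0), -8)² = (1/(-8 + (⅔)*0/(4 + 0)))² = (1/(-8 + (⅔)*0/4))² = (1/(-8 + (⅔)*0*(¼)))² = (1/(-8 + 0))² = (1/(-8))² = (-⅛)² = 1/64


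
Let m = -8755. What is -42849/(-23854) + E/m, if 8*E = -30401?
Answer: 1863164707/835367080 ≈ 2.2304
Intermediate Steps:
E = -30401/8 (E = (⅛)*(-30401) = -30401/8 ≈ -3800.1)
-42849/(-23854) + E/m = -42849/(-23854) - 30401/8/(-8755) = -42849*(-1/23854) - 30401/8*(-1/8755) = 42849/23854 + 30401/70040 = 1863164707/835367080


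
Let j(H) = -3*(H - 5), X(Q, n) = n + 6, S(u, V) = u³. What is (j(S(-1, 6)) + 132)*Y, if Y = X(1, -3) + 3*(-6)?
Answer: -2250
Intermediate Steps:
X(Q, n) = 6 + n
j(H) = 15 - 3*H (j(H) = -3*(-5 + H) = 15 - 3*H)
Y = -15 (Y = (6 - 3) + 3*(-6) = 3 - 18 = -15)
(j(S(-1, 6)) + 132)*Y = ((15 - 3*(-1)³) + 132)*(-15) = ((15 - 3*(-1)) + 132)*(-15) = ((15 + 3) + 132)*(-15) = (18 + 132)*(-15) = 150*(-15) = -2250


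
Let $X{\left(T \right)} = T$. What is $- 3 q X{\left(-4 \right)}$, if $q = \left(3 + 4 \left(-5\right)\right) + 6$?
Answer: $-132$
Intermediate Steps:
$q = -11$ ($q = \left(3 - 20\right) + 6 = -17 + 6 = -11$)
$- 3 q X{\left(-4 \right)} = \left(-3\right) \left(-11\right) \left(-4\right) = 33 \left(-4\right) = -132$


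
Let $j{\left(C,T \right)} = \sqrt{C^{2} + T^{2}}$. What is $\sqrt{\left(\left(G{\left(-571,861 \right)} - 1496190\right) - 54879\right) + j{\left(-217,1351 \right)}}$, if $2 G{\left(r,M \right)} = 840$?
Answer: $\sqrt{-1550649 + 7 \sqrt{38210}} \approx 1244.7 i$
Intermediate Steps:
$G{\left(r,M \right)} = 420$ ($G{\left(r,M \right)} = \frac{1}{2} \cdot 840 = 420$)
$\sqrt{\left(\left(G{\left(-571,861 \right)} - 1496190\right) - 54879\right) + j{\left(-217,1351 \right)}} = \sqrt{\left(\left(420 - 1496190\right) - 54879\right) + \sqrt{\left(-217\right)^{2} + 1351^{2}}} = \sqrt{\left(-1495770 - 54879\right) + \sqrt{47089 + 1825201}} = \sqrt{-1550649 + \sqrt{1872290}} = \sqrt{-1550649 + 7 \sqrt{38210}}$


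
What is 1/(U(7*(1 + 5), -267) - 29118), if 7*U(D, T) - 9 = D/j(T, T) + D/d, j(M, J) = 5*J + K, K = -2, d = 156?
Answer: -34762/1012154041 ≈ -3.4345e-5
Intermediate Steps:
j(M, J) = -2 + 5*J (j(M, J) = 5*J - 2 = -2 + 5*J)
U(D, T) = 9/7 + D/1092 + D/(7*(-2 + 5*T)) (U(D, T) = 9/7 + (D/(-2 + 5*T) + D/156)/7 = 9/7 + (D/156 + D/(-2 + 5*T))/7 = 9/7 + (D/1092 + D/(7*(-2 + 5*T))) = 9/7 + D/1092 + D/(7*(-2 + 5*T)))
1/(U(7*(1 + 5), -267) - 29118) = 1/((156*(7*(1 + 5)) + (-2 + 5*(-267))*(1404 + 7*(1 + 5)))/(1092*(-2 + 5*(-267))) - 29118) = 1/((156*(7*6) + (-2 - 1335)*(1404 + 7*6))/(1092*(-2 - 1335)) - 29118) = 1/((1/1092)*(156*42 - 1337*(1404 + 42))/(-1337) - 29118) = 1/((1/1092)*(-1/1337)*(6552 - 1337*1446) - 29118) = 1/((1/1092)*(-1/1337)*(6552 - 1933302) - 29118) = 1/((1/1092)*(-1/1337)*(-1926750) - 29118) = 1/(45875/34762 - 29118) = 1/(-1012154041/34762) = -34762/1012154041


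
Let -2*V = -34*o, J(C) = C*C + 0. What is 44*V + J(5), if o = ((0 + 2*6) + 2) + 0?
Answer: 10497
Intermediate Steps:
o = 14 (o = ((0 + 12) + 2) + 0 = (12 + 2) + 0 = 14 + 0 = 14)
J(C) = C**2 (J(C) = C**2 + 0 = C**2)
V = 238 (V = -(-17)*14 = -1/2*(-476) = 238)
44*V + J(5) = 44*238 + 5**2 = 10472 + 25 = 10497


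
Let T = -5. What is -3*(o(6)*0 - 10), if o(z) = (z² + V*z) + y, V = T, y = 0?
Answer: 30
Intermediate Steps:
V = -5
o(z) = z² - 5*z (o(z) = (z² - 5*z) + 0 = z² - 5*z)
-3*(o(6)*0 - 10) = -3*((6*(-5 + 6))*0 - 10) = -3*((6*1)*0 - 10) = -3*(6*0 - 10) = -3*(0 - 10) = -3*(-10) = 30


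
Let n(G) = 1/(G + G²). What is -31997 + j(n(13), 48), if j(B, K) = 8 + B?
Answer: -5821997/182 ≈ -31989.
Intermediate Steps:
-31997 + j(n(13), 48) = -31997 + (8 + 1/(13*(1 + 13))) = -31997 + (8 + (1/13)/14) = -31997 + (8 + (1/13)*(1/14)) = -31997 + (8 + 1/182) = -31997 + 1457/182 = -5821997/182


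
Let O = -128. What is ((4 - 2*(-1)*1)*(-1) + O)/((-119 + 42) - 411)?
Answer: 67/244 ≈ 0.27459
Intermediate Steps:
((4 - 2*(-1)*1)*(-1) + O)/((-119 + 42) - 411) = ((4 - 2*(-1)*1)*(-1) - 128)/((-119 + 42) - 411) = ((4 + 2*1)*(-1) - 128)/(-77 - 411) = ((4 + 2)*(-1) - 128)/(-488) = -(6*(-1) - 128)/488 = -(-6 - 128)/488 = -1/488*(-134) = 67/244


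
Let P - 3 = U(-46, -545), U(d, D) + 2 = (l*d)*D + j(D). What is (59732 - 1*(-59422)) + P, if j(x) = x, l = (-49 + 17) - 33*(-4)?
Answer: 2625610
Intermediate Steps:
l = 100 (l = -32 + 132 = 100)
U(d, D) = -2 + D + 100*D*d (U(d, D) = -2 + ((100*d)*D + D) = -2 + (100*D*d + D) = -2 + (D + 100*D*d) = -2 + D + 100*D*d)
P = 2506456 (P = 3 + (-2 - 545 + 100*(-545)*(-46)) = 3 + (-2 - 545 + 2507000) = 3 + 2506453 = 2506456)
(59732 - 1*(-59422)) + P = (59732 - 1*(-59422)) + 2506456 = (59732 + 59422) + 2506456 = 119154 + 2506456 = 2625610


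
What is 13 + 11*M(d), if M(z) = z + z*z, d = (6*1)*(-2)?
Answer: 1465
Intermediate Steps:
d = -12 (d = 6*(-2) = -12)
M(z) = z + z**2
13 + 11*M(d) = 13 + 11*(-12*(1 - 12)) = 13 + 11*(-12*(-11)) = 13 + 11*132 = 13 + 1452 = 1465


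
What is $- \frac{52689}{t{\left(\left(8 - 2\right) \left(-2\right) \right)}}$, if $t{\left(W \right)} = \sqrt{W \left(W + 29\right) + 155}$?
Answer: $7527 i \approx 7527.0 i$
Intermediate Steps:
$t{\left(W \right)} = \sqrt{155 + W \left(29 + W\right)}$ ($t{\left(W \right)} = \sqrt{W \left(29 + W\right) + 155} = \sqrt{155 + W \left(29 + W\right)}$)
$- \frac{52689}{t{\left(\left(8 - 2\right) \left(-2\right) \right)}} = - \frac{52689}{\sqrt{155 + \left(\left(8 - 2\right) \left(-2\right)\right)^{2} + 29 \left(8 - 2\right) \left(-2\right)}} = - \frac{52689}{\sqrt{155 + \left(6 \left(-2\right)\right)^{2} + 29 \cdot 6 \left(-2\right)}} = - \frac{52689}{\sqrt{155 + \left(-12\right)^{2} + 29 \left(-12\right)}} = - \frac{52689}{\sqrt{155 + 144 - 348}} = - \frac{52689}{\sqrt{-49}} = - \frac{52689}{7 i} = - 52689 \left(- \frac{i}{7}\right) = 7527 i$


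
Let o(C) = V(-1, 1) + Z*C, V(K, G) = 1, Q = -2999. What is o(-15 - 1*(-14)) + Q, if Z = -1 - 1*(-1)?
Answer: -2998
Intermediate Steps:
Z = 0 (Z = -1 + 1 = 0)
o(C) = 1 (o(C) = 1 + 0*C = 1 + 0 = 1)
o(-15 - 1*(-14)) + Q = 1 - 2999 = -2998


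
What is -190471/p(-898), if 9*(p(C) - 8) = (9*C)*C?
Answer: -190471/806412 ≈ -0.23620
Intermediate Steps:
p(C) = 8 + C² (p(C) = 8 + ((9*C)*C)/9 = 8 + (9*C²)/9 = 8 + C²)
-190471/p(-898) = -190471/(8 + (-898)²) = -190471/(8 + 806404) = -190471/806412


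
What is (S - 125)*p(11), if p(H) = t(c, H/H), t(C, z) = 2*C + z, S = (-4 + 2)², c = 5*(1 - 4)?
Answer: 3509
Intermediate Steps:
c = -15 (c = 5*(-3) = -15)
S = 4 (S = (-2)² = 4)
t(C, z) = z + 2*C
p(H) = -29 (p(H) = H/H + 2*(-15) = 1 - 30 = -29)
(S - 125)*p(11) = (4 - 125)*(-29) = -121*(-29) = 3509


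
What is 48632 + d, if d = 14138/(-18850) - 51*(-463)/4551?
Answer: 695390422702/14297725 ≈ 48636.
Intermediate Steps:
d = 63460502/14297725 (d = 14138*(-1/18850) + 23613*(1/4551) = -7069/9425 + 7871/1517 = 63460502/14297725 ≈ 4.4385)
48632 + d = 48632 + 63460502/14297725 = 695390422702/14297725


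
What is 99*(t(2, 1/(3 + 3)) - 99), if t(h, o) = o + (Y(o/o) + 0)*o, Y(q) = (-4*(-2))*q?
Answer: -19305/2 ≈ -9652.5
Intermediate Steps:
Y(q) = 8*q
t(h, o) = 9*o (t(h, o) = o + (8*(o/o) + 0)*o = o + (8*1 + 0)*o = o + (8 + 0)*o = o + 8*o = 9*o)
99*(t(2, 1/(3 + 3)) - 99) = 99*(9/(3 + 3) - 99) = 99*(9/6 - 99) = 99*(9*(1/6) - 99) = 99*(3/2 - 99) = 99*(-195/2) = -19305/2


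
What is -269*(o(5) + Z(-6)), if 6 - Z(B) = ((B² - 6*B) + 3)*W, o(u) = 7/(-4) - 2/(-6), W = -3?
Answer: -741095/12 ≈ -61758.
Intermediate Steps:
o(u) = -17/12 (o(u) = 7*(-¼) - 2*(-⅙) = -7/4 + ⅓ = -17/12)
Z(B) = 15 - 18*B + 3*B² (Z(B) = 6 - ((B² - 6*B) + 3)*(-3) = 6 - (3 + B² - 6*B)*(-3) = 6 - (-9 - 3*B² + 18*B) = 6 + (9 - 18*B + 3*B²) = 15 - 18*B + 3*B²)
-269*(o(5) + Z(-6)) = -269*(-17/12 + (15 - 18*(-6) + 3*(-6)²)) = -269*(-17/12 + (15 + 108 + 3*36)) = -269*(-17/12 + (15 + 108 + 108)) = -269*(-17/12 + 231) = -269*2755/12 = -741095/12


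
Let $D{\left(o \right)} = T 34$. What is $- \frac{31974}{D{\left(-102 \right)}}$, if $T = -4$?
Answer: $\frac{15987}{68} \approx 235.1$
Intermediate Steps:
$D{\left(o \right)} = -136$ ($D{\left(o \right)} = \left(-4\right) 34 = -136$)
$- \frac{31974}{D{\left(-102 \right)}} = - \frac{31974}{-136} = \left(-31974\right) \left(- \frac{1}{136}\right) = \frac{15987}{68}$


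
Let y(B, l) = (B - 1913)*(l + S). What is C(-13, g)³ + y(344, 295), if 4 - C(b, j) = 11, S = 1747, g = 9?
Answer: -3204241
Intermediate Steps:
C(b, j) = -7 (C(b, j) = 4 - 1*11 = 4 - 11 = -7)
y(B, l) = (-1913 + B)*(1747 + l) (y(B, l) = (B - 1913)*(l + 1747) = (-1913 + B)*(1747 + l))
C(-13, g)³ + y(344, 295) = (-7)³ + (-3342011 - 1913*295 + 1747*344 + 344*295) = -343 + (-3342011 - 564335 + 600968 + 101480) = -343 - 3203898 = -3204241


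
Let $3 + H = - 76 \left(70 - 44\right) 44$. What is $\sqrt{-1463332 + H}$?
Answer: $i \sqrt{1550279} \approx 1245.1 i$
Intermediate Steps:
$H = -86947$ ($H = -3 + - 76 \left(70 - 44\right) 44 = -3 + \left(-76\right) 26 \cdot 44 = -3 - 86944 = -86947$)
$\sqrt{-1463332 + H} = \sqrt{-1463332 - 86947} = \sqrt{-1550279} = i \sqrt{1550279}$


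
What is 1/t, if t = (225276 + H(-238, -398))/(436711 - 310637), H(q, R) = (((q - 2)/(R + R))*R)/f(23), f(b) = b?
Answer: 111527/199278 ≈ 0.55966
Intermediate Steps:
H(q, R) = -1/23 + q/46 (H(q, R) = (((q - 2)/(R + R))*R)/23 = (((-2 + q)/((2*R)))*R)*(1/23) = (((-2 + q)*(1/(2*R)))*R)*(1/23) = (((-2 + q)/(2*R))*R)*(1/23) = (-1 + q/2)*(1/23) = -1/23 + q/46)
t = 199278/111527 (t = (225276 + (-1/23 + (1/46)*(-238)))/(436711 - 310637) = (225276 + (-1/23 - 119/23))/126074 = (225276 - 120/23)*(1/126074) = (5181228/23)*(1/126074) = 199278/111527 ≈ 1.7868)
1/t = 1/(199278/111527) = 111527/199278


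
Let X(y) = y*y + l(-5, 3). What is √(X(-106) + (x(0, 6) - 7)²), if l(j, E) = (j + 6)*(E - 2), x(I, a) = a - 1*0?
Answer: √11238 ≈ 106.01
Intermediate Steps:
x(I, a) = a (x(I, a) = a + 0 = a)
l(j, E) = (-2 + E)*(6 + j) (l(j, E) = (6 + j)*(-2 + E) = (-2 + E)*(6 + j))
X(y) = 1 + y² (X(y) = y*y + (-12 - 2*(-5) + 6*3 + 3*(-5)) = y² + (-12 + 10 + 18 - 15) = y² + 1 = 1 + y²)
√(X(-106) + (x(0, 6) - 7)²) = √((1 + (-106)²) + (6 - 7)²) = √((1 + 11236) + (-1)²) = √(11237 + 1) = √11238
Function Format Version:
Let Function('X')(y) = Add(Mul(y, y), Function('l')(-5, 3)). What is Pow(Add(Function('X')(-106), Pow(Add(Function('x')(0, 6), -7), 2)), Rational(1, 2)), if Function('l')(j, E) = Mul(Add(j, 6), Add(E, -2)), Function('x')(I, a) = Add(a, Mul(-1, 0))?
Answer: Pow(11238, Rational(1, 2)) ≈ 106.01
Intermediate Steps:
Function('x')(I, a) = a (Function('x')(I, a) = Add(a, 0) = a)
Function('l')(j, E) = Mul(Add(-2, E), Add(6, j)) (Function('l')(j, E) = Mul(Add(6, j), Add(-2, E)) = Mul(Add(-2, E), Add(6, j)))
Function('X')(y) = Add(1, Pow(y, 2)) (Function('X')(y) = Add(Mul(y, y), Add(-12, Mul(-2, -5), Mul(6, 3), Mul(3, -5))) = Add(Pow(y, 2), Add(-12, 10, 18, -15)) = Add(Pow(y, 2), 1) = Add(1, Pow(y, 2)))
Pow(Add(Function('X')(-106), Pow(Add(Function('x')(0, 6), -7), 2)), Rational(1, 2)) = Pow(Add(Add(1, Pow(-106, 2)), Pow(Add(6, -7), 2)), Rational(1, 2)) = Pow(Add(Add(1, 11236), Pow(-1, 2)), Rational(1, 2)) = Pow(Add(11237, 1), Rational(1, 2)) = Pow(11238, Rational(1, 2))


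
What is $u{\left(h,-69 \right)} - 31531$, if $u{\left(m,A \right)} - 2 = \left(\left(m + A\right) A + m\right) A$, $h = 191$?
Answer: $536134$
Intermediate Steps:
$u{\left(m,A \right)} = 2 + A \left(m + A \left(A + m\right)\right)$ ($u{\left(m,A \right)} = 2 + \left(\left(m + A\right) A + m\right) A = 2 + \left(\left(A + m\right) A + m\right) A = 2 + \left(A \left(A + m\right) + m\right) A = 2 + \left(m + A \left(A + m\right)\right) A = 2 + A \left(m + A \left(A + m\right)\right)$)
$u{\left(h,-69 \right)} - 31531 = \left(2 + \left(-69\right)^{3} - 13179 + 191 \left(-69\right)^{2}\right) - 31531 = \left(2 - 328509 - 13179 + 191 \cdot 4761\right) - 31531 = \left(2 - 328509 - 13179 + 909351\right) - 31531 = 567665 - 31531 = 536134$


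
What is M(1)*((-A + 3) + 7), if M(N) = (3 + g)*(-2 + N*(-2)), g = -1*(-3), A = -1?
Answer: -264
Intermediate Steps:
g = 3
M(N) = -12 - 12*N (M(N) = (3 + 3)*(-2 + N*(-2)) = 6*(-2 - 2*N) = -12 - 12*N)
M(1)*((-A + 3) + 7) = (-12 - 12*1)*((-1*(-1) + 3) + 7) = (-12 - 12)*((1 + 3) + 7) = -24*(4 + 7) = -24*11 = -264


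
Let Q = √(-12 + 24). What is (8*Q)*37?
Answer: 592*√3 ≈ 1025.4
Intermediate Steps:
Q = 2*√3 (Q = √12 = 2*√3 ≈ 3.4641)
(8*Q)*37 = (8*(2*√3))*37 = (16*√3)*37 = 592*√3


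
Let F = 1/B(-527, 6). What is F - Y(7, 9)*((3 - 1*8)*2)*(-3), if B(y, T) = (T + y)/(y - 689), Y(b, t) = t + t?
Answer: -280124/521 ≈ -537.67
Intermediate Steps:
Y(b, t) = 2*t
B(y, T) = (T + y)/(-689 + y)
F = 1216/521 (F = 1/((6 - 527)/(-689 - 527)) = 1/(-521/(-1216)) = 1/(-1/1216*(-521)) = 1/(521/1216) = 1216/521 ≈ 2.3340)
F - Y(7, 9)*((3 - 1*8)*2)*(-3) = 1216/521 - 2*9*((3 - 1*8)*2)*(-3) = 1216/521 - 18*((3 - 8)*2)*(-3) = 1216/521 - 18*-5*2*(-3) = 1216/521 - 18*(-10*(-3)) = 1216/521 - 18*30 = 1216/521 - 1*540 = 1216/521 - 540 = -280124/521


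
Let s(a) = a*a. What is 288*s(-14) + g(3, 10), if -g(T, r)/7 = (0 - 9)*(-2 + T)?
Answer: 56511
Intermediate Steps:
s(a) = a²
g(T, r) = -126 + 63*T (g(T, r) = -7*(0 - 9)*(-2 + T) = -(-63)*(-2 + T) = -7*(18 - 9*T) = -126 + 63*T)
288*s(-14) + g(3, 10) = 288*(-14)² + (-126 + 63*3) = 288*196 + (-126 + 189) = 56448 + 63 = 56511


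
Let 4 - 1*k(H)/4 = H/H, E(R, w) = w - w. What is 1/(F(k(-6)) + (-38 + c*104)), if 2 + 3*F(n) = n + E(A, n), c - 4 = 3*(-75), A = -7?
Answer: -3/69056 ≈ -4.3443e-5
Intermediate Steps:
c = -221 (c = 4 + 3*(-75) = 4 - 225 = -221)
E(R, w) = 0
k(H) = 12 (k(H) = 16 - 4*H/H = 16 - 4*1 = 16 - 4 = 12)
F(n) = -⅔ + n/3 (F(n) = -⅔ + (n + 0)/3 = -⅔ + n/3)
1/(F(k(-6)) + (-38 + c*104)) = 1/((-⅔ + (⅓)*12) + (-38 - 221*104)) = 1/((-⅔ + 4) + (-38 - 22984)) = 1/(10/3 - 23022) = 1/(-69056/3) = -3/69056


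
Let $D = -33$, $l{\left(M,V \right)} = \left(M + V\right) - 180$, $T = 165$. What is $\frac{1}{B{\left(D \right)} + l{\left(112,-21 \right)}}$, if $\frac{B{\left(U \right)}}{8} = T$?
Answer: $\frac{1}{1231} \approx 0.00081235$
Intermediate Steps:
$l{\left(M,V \right)} = -180 + M + V$
$B{\left(U \right)} = 1320$ ($B{\left(U \right)} = 8 \cdot 165 = 1320$)
$\frac{1}{B{\left(D \right)} + l{\left(112,-21 \right)}} = \frac{1}{1320 - 89} = \frac{1}{1231}$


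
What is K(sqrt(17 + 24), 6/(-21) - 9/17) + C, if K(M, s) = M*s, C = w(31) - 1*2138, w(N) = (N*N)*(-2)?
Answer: -4060 - 97*sqrt(41)/119 ≈ -4065.2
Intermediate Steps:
w(N) = -2*N**2 (w(N) = N**2*(-2) = -2*N**2)
C = -4060 (C = -2*31**2 - 1*2138 = -2*961 - 2138 = -1922 - 2138 = -4060)
K(sqrt(17 + 24), 6/(-21) - 9/17) + C = sqrt(17 + 24)*(6/(-21) - 9/17) - 4060 = sqrt(41)*(6*(-1/21) - 9*1/17) - 4060 = sqrt(41)*(-2/7 - 9/17) - 4060 = sqrt(41)*(-97/119) - 4060 = -97*sqrt(41)/119 - 4060 = -4060 - 97*sqrt(41)/119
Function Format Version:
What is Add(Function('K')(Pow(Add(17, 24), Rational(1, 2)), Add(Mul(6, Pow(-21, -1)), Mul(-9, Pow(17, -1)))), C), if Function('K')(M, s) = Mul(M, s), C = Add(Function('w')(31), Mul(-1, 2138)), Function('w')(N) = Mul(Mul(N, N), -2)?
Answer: Add(-4060, Mul(Rational(-97, 119), Pow(41, Rational(1, 2)))) ≈ -4065.2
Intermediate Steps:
Function('w')(N) = Mul(-2, Pow(N, 2)) (Function('w')(N) = Mul(Pow(N, 2), -2) = Mul(-2, Pow(N, 2)))
C = -4060 (C = Add(Mul(-2, Pow(31, 2)), Mul(-1, 2138)) = Add(Mul(-2, 961), -2138) = Add(-1922, -2138) = -4060)
Add(Function('K')(Pow(Add(17, 24), Rational(1, 2)), Add(Mul(6, Pow(-21, -1)), Mul(-9, Pow(17, -1)))), C) = Add(Mul(Pow(Add(17, 24), Rational(1, 2)), Add(Mul(6, Pow(-21, -1)), Mul(-9, Pow(17, -1)))), -4060) = Add(Mul(Pow(41, Rational(1, 2)), Add(Mul(6, Rational(-1, 21)), Mul(-9, Rational(1, 17)))), -4060) = Add(Mul(Pow(41, Rational(1, 2)), Add(Rational(-2, 7), Rational(-9, 17))), -4060) = Add(Mul(Pow(41, Rational(1, 2)), Rational(-97, 119)), -4060) = Add(Mul(Rational(-97, 119), Pow(41, Rational(1, 2))), -4060) = Add(-4060, Mul(Rational(-97, 119), Pow(41, Rational(1, 2))))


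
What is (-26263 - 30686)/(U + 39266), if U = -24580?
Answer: -56949/14686 ≈ -3.8778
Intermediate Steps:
(-26263 - 30686)/(U + 39266) = (-26263 - 30686)/(-24580 + 39266) = -56949/14686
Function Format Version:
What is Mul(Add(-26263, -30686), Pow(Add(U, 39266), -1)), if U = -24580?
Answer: Rational(-56949, 14686) ≈ -3.8778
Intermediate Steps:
Mul(Add(-26263, -30686), Pow(Add(U, 39266), -1)) = Mul(Add(-26263, -30686), Pow(Add(-24580, 39266), -1)) = Mul(-56949, Pow(14686, -1)) = Mul(-56949, Rational(1, 14686)) = Rational(-56949, 14686)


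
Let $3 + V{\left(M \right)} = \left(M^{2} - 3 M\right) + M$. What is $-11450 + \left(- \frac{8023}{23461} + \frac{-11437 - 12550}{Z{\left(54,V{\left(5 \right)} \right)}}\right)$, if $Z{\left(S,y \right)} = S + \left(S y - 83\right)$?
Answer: $- \frac{166848735794}{14522359} \approx -11489.0$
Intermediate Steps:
$V{\left(M \right)} = -3 + M^{2} - 2 M$ ($V{\left(M \right)} = -3 + \left(\left(M^{2} - 3 M\right) + M\right) = -3 + \left(M^{2} - 2 M\right) = -3 + M^{2} - 2 M$)
$Z{\left(S,y \right)} = -83 + S + S y$ ($Z{\left(S,y \right)} = S + \left(-83 + S y\right) = -83 + S + S y$)
$-11450 + \left(- \frac{8023}{23461} + \frac{-11437 - 12550}{Z{\left(54,V{\left(5 \right)} \right)}}\right) = -11450 + \left(- \frac{8023}{23461} + \frac{-11437 - 12550}{-83 + 54 + 54 \left(-3 + 5^{2} - 10\right)}\right) = -11450 - \left(\frac{8023}{23461} + \frac{23987}{-83 + 54 + 54 \left(-3 + 25 - 10\right)}\right) = -11450 - \left(\frac{8023}{23461} + \frac{23987}{-83 + 54 + 54 \cdot 12}\right) = -11450 - \left(\frac{8023}{23461} + \frac{23987}{-83 + 54 + 648}\right) = -11450 - \left(\frac{8023}{23461} + \frac{23987}{619}\right) = -11450 - \frac{567725244}{14522359} = - \frac{166848735794}{14522359}$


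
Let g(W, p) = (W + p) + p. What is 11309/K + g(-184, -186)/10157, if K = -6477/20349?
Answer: -45831410299/1289939 ≈ -35530.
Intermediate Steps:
g(W, p) = W + 2*p
K = -127/399 (K = -6477*1/20349 = -127/399 ≈ -0.31830)
11309/K + g(-184, -186)/10157 = 11309/(-127/399) + (-184 + 2*(-186))/10157 = 11309*(-399/127) + (-184 - 372)*(1/10157) = -4512291/127 - 556*1/10157 = -4512291/127 - 556/10157 = -45831410299/1289939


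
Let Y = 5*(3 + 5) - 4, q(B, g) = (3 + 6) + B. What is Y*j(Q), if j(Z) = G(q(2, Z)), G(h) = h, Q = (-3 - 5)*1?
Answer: 396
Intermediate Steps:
q(B, g) = 9 + B
Q = -8 (Q = -8*1 = -8)
Y = 36 (Y = 5*8 - 4 = 40 - 4 = 36)
j(Z) = 11 (j(Z) = 9 + 2 = 11)
Y*j(Q) = 36*11 = 396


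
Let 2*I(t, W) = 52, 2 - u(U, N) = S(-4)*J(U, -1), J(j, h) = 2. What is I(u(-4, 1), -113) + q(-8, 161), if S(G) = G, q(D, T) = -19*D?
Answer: 178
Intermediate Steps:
u(U, N) = 10 (u(U, N) = 2 - (-4)*2 = 2 - 1*(-8) = 2 + 8 = 10)
I(t, W) = 26 (I(t, W) = (1/2)*52 = 26)
I(u(-4, 1), -113) + q(-8, 161) = 26 - 19*(-8) = 26 + 152 = 178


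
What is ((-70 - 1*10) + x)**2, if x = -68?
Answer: 21904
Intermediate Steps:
((-70 - 1*10) + x)**2 = ((-70 - 1*10) - 68)**2 = ((-70 - 10) - 68)**2 = (-80 - 68)**2 = (-148)**2 = 21904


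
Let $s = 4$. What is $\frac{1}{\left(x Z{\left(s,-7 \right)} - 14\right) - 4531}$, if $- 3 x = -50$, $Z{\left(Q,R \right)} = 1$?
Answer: $- \frac{3}{13585} \approx -0.00022083$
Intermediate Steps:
$x = \frac{50}{3}$ ($x = \left(- \frac{1}{3}\right) \left(-50\right) = \frac{50}{3} \approx 16.667$)
$\frac{1}{\left(x Z{\left(s,-7 \right)} - 14\right) - 4531} = \frac{1}{\left(\frac{50}{3} \cdot 1 - 14\right) - 4531} = \frac{1}{\left(\frac{50}{3} - 14\right) - 4531} = \frac{1}{\frac{8}{3} - 4531} = \frac{1}{- \frac{13585}{3}} = - \frac{3}{13585}$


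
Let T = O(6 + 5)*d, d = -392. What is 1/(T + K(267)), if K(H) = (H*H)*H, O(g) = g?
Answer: 1/19029851 ≈ 5.2549e-8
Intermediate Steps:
K(H) = H³ (K(H) = H²*H = H³)
T = -4312 (T = (6 + 5)*(-392) = 11*(-392) = -4312)
1/(T + K(267)) = 1/(-4312 + 267³) = 1/(-4312 + 19034163) = 1/19029851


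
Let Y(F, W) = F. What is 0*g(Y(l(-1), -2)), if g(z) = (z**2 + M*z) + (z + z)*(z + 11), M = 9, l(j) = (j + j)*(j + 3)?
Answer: 0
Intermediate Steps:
l(j) = 2*j*(3 + j) (l(j) = (2*j)*(3 + j) = 2*j*(3 + j))
g(z) = z**2 + 9*z + 2*z*(11 + z) (g(z) = (z**2 + 9*z) + (z + z)*(z + 11) = (z**2 + 9*z) + (2*z)*(11 + z) = (z**2 + 9*z) + 2*z*(11 + z) = z**2 + 9*z + 2*z*(11 + z))
0*g(Y(l(-1), -2)) = 0*((2*(-1)*(3 - 1))*(31 + 3*(2*(-1)*(3 - 1)))) = 0*((2*(-1)*2)*(31 + 3*(2*(-1)*2))) = 0*(-4*(31 + 3*(-4))) = 0*(-4*(31 - 12)) = 0*(-4*19) = 0*(-76) = 0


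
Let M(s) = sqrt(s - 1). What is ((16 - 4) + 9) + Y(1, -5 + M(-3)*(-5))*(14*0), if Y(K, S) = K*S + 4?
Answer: 21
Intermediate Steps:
M(s) = sqrt(-1 + s)
Y(K, S) = 4 + K*S
((16 - 4) + 9) + Y(1, -5 + M(-3)*(-5))*(14*0) = ((16 - 4) + 9) + (4 + 1*(-5 + sqrt(-1 - 3)*(-5)))*(14*0) = (12 + 9) + (4 + 1*(-5 + sqrt(-4)*(-5)))*0 = 21 + (4 + 1*(-5 + (2*I)*(-5)))*0 = 21 + (4 + 1*(-5 - 10*I))*0 = 21 + (4 + (-5 - 10*I))*0 = 21 + (-1 - 10*I)*0 = 21 + 0 = 21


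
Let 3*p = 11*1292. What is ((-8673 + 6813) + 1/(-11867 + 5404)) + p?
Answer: 55788613/19389 ≈ 2877.3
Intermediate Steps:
p = 14212/3 (p = (11*1292)/3 = (⅓)*14212 = 14212/3 ≈ 4737.3)
((-8673 + 6813) + 1/(-11867 + 5404)) + p = ((-8673 + 6813) + 1/(-11867 + 5404)) + 14212/3 = (-1860 + 1/(-6463)) + 14212/3 = (-1860 - 1/6463) + 14212/3 = -12021181/6463 + 14212/3 = 55788613/19389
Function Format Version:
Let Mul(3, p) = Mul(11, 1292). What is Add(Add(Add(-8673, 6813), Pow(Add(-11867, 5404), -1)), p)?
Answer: Rational(55788613, 19389) ≈ 2877.3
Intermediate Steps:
p = Rational(14212, 3) (p = Mul(Rational(1, 3), Mul(11, 1292)) = Mul(Rational(1, 3), 14212) = Rational(14212, 3) ≈ 4737.3)
Add(Add(Add(-8673, 6813), Pow(Add(-11867, 5404), -1)), p) = Add(Add(Add(-8673, 6813), Pow(Add(-11867, 5404), -1)), Rational(14212, 3)) = Add(Add(-1860, Pow(-6463, -1)), Rational(14212, 3)) = Add(Add(-1860, Rational(-1, 6463)), Rational(14212, 3)) = Add(Rational(-12021181, 6463), Rational(14212, 3)) = Rational(55788613, 19389)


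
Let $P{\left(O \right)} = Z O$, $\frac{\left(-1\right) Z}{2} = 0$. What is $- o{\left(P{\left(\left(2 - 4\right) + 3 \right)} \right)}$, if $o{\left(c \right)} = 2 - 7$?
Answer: $5$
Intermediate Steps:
$Z = 0$ ($Z = \left(-2\right) 0 = 0$)
$P{\left(O \right)} = 0$ ($P{\left(O \right)} = 0 O = 0$)
$o{\left(c \right)} = -5$
$- o{\left(P{\left(\left(2 - 4\right) + 3 \right)} \right)} = \left(-1\right) \left(-5\right) = 5$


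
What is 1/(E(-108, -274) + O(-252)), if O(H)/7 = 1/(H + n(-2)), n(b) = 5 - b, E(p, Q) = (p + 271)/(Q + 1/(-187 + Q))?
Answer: -126315/78752 ≈ -1.6040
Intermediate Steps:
E(p, Q) = (271 + p)/(Q + 1/(-187 + Q))
O(H) = 7/(7 + H) (O(H) = 7/(H + (5 - 1*(-2))) = 7/(H + (5 + 2)) = 7/(H + 7) = 7/(7 + H))
1/(E(-108, -274) + O(-252)) = 1/((-50677 - 187*(-108) + 271*(-274) - 274*(-108))/(1 + (-274)² - 187*(-274)) + 7/(7 - 252)) = 1/((-50677 + 20196 - 74254 + 29592)/(1 + 75076 + 51238) + 7/(-245)) = 1/(-75143/126315 + 7*(-1/245)) = 1/((1/126315)*(-75143) - 1/35) = 1/(-75143/126315 - 1/35) = 1/(-78752/126315) = -126315/78752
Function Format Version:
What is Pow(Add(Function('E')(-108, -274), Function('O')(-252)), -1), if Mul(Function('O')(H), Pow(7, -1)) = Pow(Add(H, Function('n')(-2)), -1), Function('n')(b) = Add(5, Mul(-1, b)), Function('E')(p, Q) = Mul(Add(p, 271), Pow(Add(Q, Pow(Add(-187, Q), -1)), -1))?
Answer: Rational(-126315, 78752) ≈ -1.6040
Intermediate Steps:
Function('E')(p, Q) = Mul(Pow(Add(Q, Pow(Add(-187, Q), -1)), -1), Add(271, p)) (Function('E')(p, Q) = Mul(Add(271, p), Pow(Add(Q, Pow(Add(-187, Q), -1)), -1)) = Mul(Pow(Add(Q, Pow(Add(-187, Q), -1)), -1), Add(271, p)))
Function('O')(H) = Mul(7, Pow(Add(7, H), -1)) (Function('O')(H) = Mul(7, Pow(Add(H, Add(5, Mul(-1, -2))), -1)) = Mul(7, Pow(Add(H, Add(5, 2)), -1)) = Mul(7, Pow(Add(H, 7), -1)) = Mul(7, Pow(Add(7, H), -1)))
Pow(Add(Function('E')(-108, -274), Function('O')(-252)), -1) = Pow(Add(Mul(Pow(Add(1, Pow(-274, 2), Mul(-187, -274)), -1), Add(-50677, Mul(-187, -108), Mul(271, -274), Mul(-274, -108))), Mul(7, Pow(Add(7, -252), -1))), -1) = Pow(Add(Mul(Pow(Add(1, 75076, 51238), -1), Add(-50677, 20196, -74254, 29592)), Mul(7, Pow(-245, -1))), -1) = Pow(Add(Mul(Pow(126315, -1), -75143), Mul(7, Rational(-1, 245))), -1) = Pow(Add(Mul(Rational(1, 126315), -75143), Rational(-1, 35)), -1) = Pow(Add(Rational(-75143, 126315), Rational(-1, 35)), -1) = Pow(Rational(-78752, 126315), -1) = Rational(-126315, 78752)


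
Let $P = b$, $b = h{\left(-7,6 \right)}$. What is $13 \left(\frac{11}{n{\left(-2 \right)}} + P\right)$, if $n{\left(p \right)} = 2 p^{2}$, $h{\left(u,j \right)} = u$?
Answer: $- \frac{585}{8} \approx -73.125$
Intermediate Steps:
$b = -7$
$P = -7$
$13 \left(\frac{11}{n{\left(-2 \right)}} + P\right) = 13 \left(\frac{11}{2 \left(-2\right)^{2}} - 7\right) = 13 \left(\frac{11}{2 \cdot 4} - 7\right) = 13 \left(\frac{11}{8} - 7\right) = 13 \left(- \frac{45}{8}\right) = - \frac{585}{8}$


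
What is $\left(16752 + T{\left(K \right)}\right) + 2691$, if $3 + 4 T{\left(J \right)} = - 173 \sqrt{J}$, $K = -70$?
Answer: $\frac{77769}{4} - \frac{173 i \sqrt{70}}{4} \approx 19442.0 - 361.86 i$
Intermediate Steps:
$T{\left(J \right)} = - \frac{3}{4} - \frac{173 \sqrt{J}}{4}$ ($T{\left(J \right)} = - \frac{3}{4} + \frac{\left(-173\right) \sqrt{J}}{4} = - \frac{3}{4} - \frac{173 \sqrt{J}}{4}$)
$\left(16752 + T{\left(K \right)}\right) + 2691 = \left(16752 - \left(\frac{3}{4} + \frac{173 \sqrt{-70}}{4}\right)\right) + 2691 = \left(16752 - \left(\frac{3}{4} + \frac{173 i \sqrt{70}}{4}\right)\right) + 2691 = \left(\frac{67005}{4} - \frac{173 i \sqrt{70}}{4}\right) + 2691 = \frac{77769}{4} - \frac{173 i \sqrt{70}}{4}$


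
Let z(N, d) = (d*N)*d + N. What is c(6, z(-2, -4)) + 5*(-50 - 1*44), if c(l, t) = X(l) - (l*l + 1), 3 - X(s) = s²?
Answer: -540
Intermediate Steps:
z(N, d) = N + N*d² (z(N, d) = (N*d)*d + N = N*d² + N = N + N*d²)
X(s) = 3 - s²
c(l, t) = 2 - 2*l² (c(l, t) = (3 - l²) - (l*l + 1) = (3 - l²) - (l² + 1) = (3 - l²) - (1 + l²) = (3 - l²) + (-1 - l²) = 2 - 2*l²)
c(6, z(-2, -4)) + 5*(-50 - 1*44) = (2 - 2*6²) + 5*(-50 - 1*44) = (2 - 2*36) + 5*(-50 - 44) = (2 - 72) + 5*(-94) = -70 - 470 = -540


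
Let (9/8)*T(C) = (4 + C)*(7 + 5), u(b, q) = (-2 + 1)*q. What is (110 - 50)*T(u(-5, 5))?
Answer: -640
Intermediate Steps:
u(b, q) = -q
T(C) = 128/3 + 32*C/3 (T(C) = 8*((4 + C)*(7 + 5))/9 = 8*((4 + C)*12)/9 = 8*(48 + 12*C)/9 = 128/3 + 32*C/3)
(110 - 50)*T(u(-5, 5)) = (110 - 50)*(128/3 + 32*(-1*5)/3) = 60*(128/3 + (32/3)*(-5)) = 60*(128/3 - 160/3) = 60*(-32/3) = -640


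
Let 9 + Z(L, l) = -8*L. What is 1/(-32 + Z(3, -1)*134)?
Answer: -1/4454 ≈ -0.00022452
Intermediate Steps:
Z(L, l) = -9 - 8*L
1/(-32 + Z(3, -1)*134) = 1/(-32 + (-9 - 8*3)*134) = 1/(-32 + (-9 - 24)*134) = 1/(-32 - 33*134) = 1/(-32 - 4422) = 1/(-4454) = -1/4454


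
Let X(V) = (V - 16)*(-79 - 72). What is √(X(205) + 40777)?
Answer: √12238 ≈ 110.63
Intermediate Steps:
X(V) = 2416 - 151*V (X(V) = (-16 + V)*(-151) = 2416 - 151*V)
√(X(205) + 40777) = √((2416 - 151*205) + 40777) = √((2416 - 30955) + 40777) = √(-28539 + 40777) = √12238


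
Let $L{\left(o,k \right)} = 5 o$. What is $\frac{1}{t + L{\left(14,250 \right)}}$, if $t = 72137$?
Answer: $\frac{1}{72207} \approx 1.3849 \cdot 10^{-5}$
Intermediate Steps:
$\frac{1}{t + L{\left(14,250 \right)}} = \frac{1}{72137 + 5 \cdot 14} = \frac{1}{72137 + 70} = \frac{1}{72207}$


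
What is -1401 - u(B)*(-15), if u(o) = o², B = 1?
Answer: -1386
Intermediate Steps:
-1401 - u(B)*(-15) = -1401 - 1*1²*(-15) = -1401 - 1*1*(-15) = -1401 - 1*(-15) = -1401 + 15 = -1386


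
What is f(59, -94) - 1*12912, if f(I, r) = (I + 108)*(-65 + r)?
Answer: -39465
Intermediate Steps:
f(I, r) = (-65 + r)*(108 + I) (f(I, r) = (108 + I)*(-65 + r) = (-65 + r)*(108 + I))
f(59, -94) - 1*12912 = (-7020 - 65*59 + 108*(-94) + 59*(-94)) - 1*12912 = (-7020 - 3835 - 10152 - 5546) - 12912 = -26553 - 12912 = -39465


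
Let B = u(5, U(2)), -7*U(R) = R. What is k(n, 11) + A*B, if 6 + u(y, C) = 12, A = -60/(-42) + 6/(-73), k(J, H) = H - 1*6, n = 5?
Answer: 6683/511 ≈ 13.078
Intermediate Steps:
k(J, H) = -6 + H (k(J, H) = H - 6 = -6 + H)
A = 688/511 (A = -60*(-1/42) + 6*(-1/73) = 10/7 - 6/73 = 688/511 ≈ 1.3464)
U(R) = -R/7
u(y, C) = 6 (u(y, C) = -6 + 12 = 6)
B = 6
k(n, 11) + A*B = (-6 + 11) + (688/511)*6 = 5 + 4128/511 = 6683/511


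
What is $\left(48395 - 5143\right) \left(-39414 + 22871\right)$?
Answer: $-715517836$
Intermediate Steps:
$\left(48395 - 5143\right) \left(-39414 + 22871\right) = \left(48395 - 5143\right) \left(-16543\right) = 43252 \left(-16543\right) = -715517836$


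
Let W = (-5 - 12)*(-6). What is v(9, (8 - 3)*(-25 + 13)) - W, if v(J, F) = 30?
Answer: -72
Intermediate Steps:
W = 102 (W = -17*(-6) = 102)
v(9, (8 - 3)*(-25 + 13)) - W = 30 - 1*102 = 30 - 102 = -72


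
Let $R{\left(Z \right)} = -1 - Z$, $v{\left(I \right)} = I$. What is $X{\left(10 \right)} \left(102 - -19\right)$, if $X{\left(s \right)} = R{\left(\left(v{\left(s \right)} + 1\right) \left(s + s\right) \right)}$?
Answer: $-26741$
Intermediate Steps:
$X{\left(s \right)} = -1 - 2 s \left(1 + s\right)$ ($X{\left(s \right)} = -1 - \left(s + 1\right) \left(s + s\right) = -1 - \left(1 + s\right) 2 s = -1 - 2 s \left(1 + s\right)$)
$X{\left(10 \right)} \left(102 - -19\right) = \left(-1 - 20 \left(1 + 10\right)\right) \left(102 - -19\right) = \left(-1 - 20 \cdot 11\right) \left(102 + \left(25 - 6\right)\right) = \left(-1 - 220\right) \left(102 + 19\right) = \left(-221\right) 121 = -26741$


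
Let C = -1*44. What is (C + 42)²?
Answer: 4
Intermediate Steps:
C = -44
(C + 42)² = (-44 + 42)² = (-2)² = 4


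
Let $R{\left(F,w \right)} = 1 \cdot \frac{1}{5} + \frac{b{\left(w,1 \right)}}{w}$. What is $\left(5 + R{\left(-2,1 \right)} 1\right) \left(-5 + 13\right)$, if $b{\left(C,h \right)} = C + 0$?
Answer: $\frac{248}{5} \approx 49.6$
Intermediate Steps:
$b{\left(C,h \right)} = C$
$R{\left(F,w \right)} = \frac{6}{5}$ ($R{\left(F,w \right)} = 1 \cdot \frac{1}{5} + \frac{w}{w} = 1 \cdot \frac{1}{5} + 1 = \frac{1}{5} + 1 = \frac{6}{5}$)
$\left(5 + R{\left(-2,1 \right)} 1\right) \left(-5 + 13\right) = \left(5 + \frac{6}{5} \cdot 1\right) \left(-5 + 13\right) = \left(5 + \frac{6}{5}\right) 8 = \frac{31}{5} \cdot 8 = \frac{248}{5}$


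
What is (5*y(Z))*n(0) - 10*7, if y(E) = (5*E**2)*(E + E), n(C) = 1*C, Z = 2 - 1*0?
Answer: -70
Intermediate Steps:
Z = 2 (Z = 2 + 0 = 2)
n(C) = C
y(E) = 10*E**3 (y(E) = (5*E**2)*(2*E) = 10*E**3)
(5*y(Z))*n(0) - 10*7 = (5*(10*2**3))*0 - 10*7 = (5*(10*8))*0 - 70 = (5*80)*0 - 70 = 400*0 - 70 = 0 - 70 = -70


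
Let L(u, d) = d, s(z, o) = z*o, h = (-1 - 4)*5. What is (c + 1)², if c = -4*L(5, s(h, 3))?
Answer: 90601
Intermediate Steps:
h = -25 (h = -5*5 = -25)
s(z, o) = o*z
c = 300 (c = -12*(-25) = -4*(-75) = 300)
(c + 1)² = (300 + 1)² = 301² = 90601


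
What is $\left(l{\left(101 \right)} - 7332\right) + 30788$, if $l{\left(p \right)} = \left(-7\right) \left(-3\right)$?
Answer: $23477$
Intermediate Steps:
$l{\left(p \right)} = 21$
$\left(l{\left(101 \right)} - 7332\right) + 30788 = \left(21 - 7332\right) + 30788 = -7311 + 30788 = 23477$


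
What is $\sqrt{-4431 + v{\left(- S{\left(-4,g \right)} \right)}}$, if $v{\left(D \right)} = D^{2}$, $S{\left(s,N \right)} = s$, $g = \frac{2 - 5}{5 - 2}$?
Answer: $i \sqrt{4415} \approx 66.445 i$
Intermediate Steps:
$g = -1$ ($g = - \frac{3}{3} = \left(-3\right) \frac{1}{3} = -1$)
$\sqrt{-4431 + v{\left(- S{\left(-4,g \right)} \right)}} = \sqrt{-4431 + \left(\left(-1\right) \left(-4\right)\right)^{2}} = \sqrt{-4431 + 4^{2}} = \sqrt{-4431 + 16} = \sqrt{-4415} = i \sqrt{4415}$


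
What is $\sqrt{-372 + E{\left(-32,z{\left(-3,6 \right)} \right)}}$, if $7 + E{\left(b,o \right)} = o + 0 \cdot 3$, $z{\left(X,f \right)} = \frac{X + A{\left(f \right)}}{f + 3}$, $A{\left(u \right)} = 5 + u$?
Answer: $\frac{i \sqrt{3403}}{3} \approx 19.445 i$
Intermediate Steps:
$z{\left(X,f \right)} = \frac{5 + X + f}{3 + f}$ ($z{\left(X,f \right)} = \frac{X + \left(5 + f\right)}{f + 3} = \frac{5 + X + f}{3 + f}$)
$E{\left(b,o \right)} = -7 + o$ ($E{\left(b,o \right)} = -7 + \left(o + 0 \cdot 3\right) = -7 + \left(o + 0\right) = -7 + o$)
$\sqrt{-372 + E{\left(-32,z{\left(-3,6 \right)} \right)}} = \sqrt{-372 - \left(7 - \frac{5 - 3 + 6}{3 + 6}\right)} = \sqrt{-372 - \left(7 - \frac{1}{9} \cdot 8\right)} = \sqrt{-372 + \left(-7 + \frac{1}{9} \cdot 8\right)} = \sqrt{-372 + \left(-7 + \frac{8}{9}\right)} = \sqrt{-372 - \frac{55}{9}} = \sqrt{- \frac{3403}{9}} = \frac{i \sqrt{3403}}{3}$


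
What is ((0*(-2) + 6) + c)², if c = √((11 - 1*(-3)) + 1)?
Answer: (6 + √15)² ≈ 97.476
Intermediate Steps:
c = √15 (c = √((11 + 3) + 1) = √(14 + 1) = √15 ≈ 3.8730)
((0*(-2) + 6) + c)² = ((0*(-2) + 6) + √15)² = ((0 + 6) + √15)² = (6 + √15)²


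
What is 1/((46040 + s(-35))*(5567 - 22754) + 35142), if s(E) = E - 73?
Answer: -1/789398142 ≈ -1.2668e-9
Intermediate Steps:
s(E) = -73 + E
1/((46040 + s(-35))*(5567 - 22754) + 35142) = 1/((46040 + (-73 - 35))*(5567 - 22754) + 35142) = 1/((46040 - 108)*(-17187) + 35142) = 1/(45932*(-17187) + 35142) = 1/(-789433284 + 35142) = 1/(-789398142) = -1/789398142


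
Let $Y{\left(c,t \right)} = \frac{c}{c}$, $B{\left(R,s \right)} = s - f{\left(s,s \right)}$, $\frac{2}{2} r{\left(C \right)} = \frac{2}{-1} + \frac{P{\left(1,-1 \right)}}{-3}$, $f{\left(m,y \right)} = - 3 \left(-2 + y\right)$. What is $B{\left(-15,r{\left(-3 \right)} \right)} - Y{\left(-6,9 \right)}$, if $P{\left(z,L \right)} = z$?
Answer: $- \frac{49}{3} \approx -16.333$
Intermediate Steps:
$f{\left(m,y \right)} = 6 - 3 y$
$r{\left(C \right)} = - \frac{7}{3}$ ($r{\left(C \right)} = \frac{2}{-1} + 1 \frac{1}{-3} = 2 \left(-1\right) + 1 \left(- \frac{1}{3}\right) = -2 - \frac{1}{3} = - \frac{7}{3}$)
$B{\left(R,s \right)} = -6 + 4 s$ ($B{\left(R,s \right)} = s - \left(6 - 3 s\right) = s + \left(-6 + 3 s\right) = -6 + 4 s$)
$Y{\left(c,t \right)} = 1$
$B{\left(-15,r{\left(-3 \right)} \right)} - Y{\left(-6,9 \right)} = \left(-6 + 4 \left(- \frac{7}{3}\right)\right) - 1 = \left(-6 - \frac{28}{3}\right) - 1 = - \frac{46}{3} - 1 = - \frac{49}{3}$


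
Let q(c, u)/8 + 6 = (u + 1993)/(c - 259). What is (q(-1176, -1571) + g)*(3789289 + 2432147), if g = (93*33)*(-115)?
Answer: -3151368744616716/1435 ≈ -2.1961e+12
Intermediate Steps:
q(c, u) = -48 + 8*(1993 + u)/(-259 + c) (q(c, u) = -48 + 8*((u + 1993)/(c - 259)) = -48 + 8*((1993 + u)/(-259 + c)) = -48 + 8*(1993 + u)/(-259 + c))
g = -352935 (g = 3069*(-115) = -352935)
(q(-1176, -1571) + g)*(3789289 + 2432147) = (8*(3547 - 1571 - 6*(-1176))/(-259 - 1176) - 352935)*(3789289 + 2432147) = (8*(3547 - 1571 + 7056)/(-1435) - 352935)*6221436 = (8*(-1/1435)*9032 - 352935)*6221436 = (-72256/1435 - 352935)*6221436 = -506533981/1435*6221436 = -3151368744616716/1435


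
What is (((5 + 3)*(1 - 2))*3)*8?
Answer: -192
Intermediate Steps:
(((5 + 3)*(1 - 2))*3)*8 = ((8*(-1))*3)*8 = -8*3*8 = -24*8 = -192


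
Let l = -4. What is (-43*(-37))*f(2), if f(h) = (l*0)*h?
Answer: 0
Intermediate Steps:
f(h) = 0 (f(h) = (-4*0)*h = 0*h = 0)
(-43*(-37))*f(2) = -43*(-37)*0 = 1591*0 = 0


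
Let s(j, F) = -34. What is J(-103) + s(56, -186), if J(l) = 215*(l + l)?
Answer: -44324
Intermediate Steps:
J(l) = 430*l (J(l) = 215*(2*l) = 430*l)
J(-103) + s(56, -186) = 430*(-103) - 34 = -44290 - 34 = -44324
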